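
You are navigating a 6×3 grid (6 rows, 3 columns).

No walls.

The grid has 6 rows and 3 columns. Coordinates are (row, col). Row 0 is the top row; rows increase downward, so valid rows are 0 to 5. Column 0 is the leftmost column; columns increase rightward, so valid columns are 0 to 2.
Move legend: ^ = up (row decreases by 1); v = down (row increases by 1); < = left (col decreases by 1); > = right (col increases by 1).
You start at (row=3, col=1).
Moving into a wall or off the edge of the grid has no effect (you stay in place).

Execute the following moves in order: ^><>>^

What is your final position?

Answer: Final position: (row=1, col=2)

Derivation:
Start: (row=3, col=1)
  ^ (up): (row=3, col=1) -> (row=2, col=1)
  > (right): (row=2, col=1) -> (row=2, col=2)
  < (left): (row=2, col=2) -> (row=2, col=1)
  > (right): (row=2, col=1) -> (row=2, col=2)
  > (right): blocked, stay at (row=2, col=2)
  ^ (up): (row=2, col=2) -> (row=1, col=2)
Final: (row=1, col=2)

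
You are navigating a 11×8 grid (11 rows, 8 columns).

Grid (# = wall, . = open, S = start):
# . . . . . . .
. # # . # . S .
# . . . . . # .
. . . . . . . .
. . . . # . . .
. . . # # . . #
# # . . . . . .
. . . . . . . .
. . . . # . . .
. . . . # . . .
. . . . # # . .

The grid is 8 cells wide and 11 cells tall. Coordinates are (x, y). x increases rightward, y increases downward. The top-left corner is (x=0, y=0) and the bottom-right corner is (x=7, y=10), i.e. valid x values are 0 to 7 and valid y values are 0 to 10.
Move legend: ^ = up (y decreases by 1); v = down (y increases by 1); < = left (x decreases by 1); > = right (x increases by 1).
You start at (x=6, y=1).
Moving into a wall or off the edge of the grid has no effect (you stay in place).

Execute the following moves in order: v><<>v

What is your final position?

Answer: Final position: (x=6, y=1)

Derivation:
Start: (x=6, y=1)
  v (down): blocked, stay at (x=6, y=1)
  > (right): (x=6, y=1) -> (x=7, y=1)
  < (left): (x=7, y=1) -> (x=6, y=1)
  < (left): (x=6, y=1) -> (x=5, y=1)
  > (right): (x=5, y=1) -> (x=6, y=1)
  v (down): blocked, stay at (x=6, y=1)
Final: (x=6, y=1)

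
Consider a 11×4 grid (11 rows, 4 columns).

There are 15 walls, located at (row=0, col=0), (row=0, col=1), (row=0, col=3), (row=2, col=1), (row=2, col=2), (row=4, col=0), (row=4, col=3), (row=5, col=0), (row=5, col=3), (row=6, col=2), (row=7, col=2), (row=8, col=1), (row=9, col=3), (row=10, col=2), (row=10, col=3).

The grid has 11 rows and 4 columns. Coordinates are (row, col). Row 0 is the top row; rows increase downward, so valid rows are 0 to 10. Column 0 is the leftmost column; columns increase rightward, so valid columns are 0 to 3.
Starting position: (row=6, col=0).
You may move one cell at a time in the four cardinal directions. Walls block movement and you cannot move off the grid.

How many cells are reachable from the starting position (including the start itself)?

BFS flood-fill from (row=6, col=0):
  Distance 0: (row=6, col=0)
  Distance 1: (row=6, col=1), (row=7, col=0)
  Distance 2: (row=5, col=1), (row=7, col=1), (row=8, col=0)
  Distance 3: (row=4, col=1), (row=5, col=2), (row=9, col=0)
  Distance 4: (row=3, col=1), (row=4, col=2), (row=9, col=1), (row=10, col=0)
  Distance 5: (row=3, col=0), (row=3, col=2), (row=9, col=2), (row=10, col=1)
  Distance 6: (row=2, col=0), (row=3, col=3), (row=8, col=2)
  Distance 7: (row=1, col=0), (row=2, col=3), (row=8, col=3)
  Distance 8: (row=1, col=1), (row=1, col=3), (row=7, col=3)
  Distance 9: (row=1, col=2), (row=6, col=3)
  Distance 10: (row=0, col=2)
Total reachable: 29 (grid has 29 open cells total)

Answer: Reachable cells: 29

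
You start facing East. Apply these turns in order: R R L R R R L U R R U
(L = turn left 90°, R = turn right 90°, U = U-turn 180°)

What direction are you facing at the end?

Answer: Final heading: South

Derivation:
Start: East
  R (right (90° clockwise)) -> South
  R (right (90° clockwise)) -> West
  L (left (90° counter-clockwise)) -> South
  R (right (90° clockwise)) -> West
  R (right (90° clockwise)) -> North
  R (right (90° clockwise)) -> East
  L (left (90° counter-clockwise)) -> North
  U (U-turn (180°)) -> South
  R (right (90° clockwise)) -> West
  R (right (90° clockwise)) -> North
  U (U-turn (180°)) -> South
Final: South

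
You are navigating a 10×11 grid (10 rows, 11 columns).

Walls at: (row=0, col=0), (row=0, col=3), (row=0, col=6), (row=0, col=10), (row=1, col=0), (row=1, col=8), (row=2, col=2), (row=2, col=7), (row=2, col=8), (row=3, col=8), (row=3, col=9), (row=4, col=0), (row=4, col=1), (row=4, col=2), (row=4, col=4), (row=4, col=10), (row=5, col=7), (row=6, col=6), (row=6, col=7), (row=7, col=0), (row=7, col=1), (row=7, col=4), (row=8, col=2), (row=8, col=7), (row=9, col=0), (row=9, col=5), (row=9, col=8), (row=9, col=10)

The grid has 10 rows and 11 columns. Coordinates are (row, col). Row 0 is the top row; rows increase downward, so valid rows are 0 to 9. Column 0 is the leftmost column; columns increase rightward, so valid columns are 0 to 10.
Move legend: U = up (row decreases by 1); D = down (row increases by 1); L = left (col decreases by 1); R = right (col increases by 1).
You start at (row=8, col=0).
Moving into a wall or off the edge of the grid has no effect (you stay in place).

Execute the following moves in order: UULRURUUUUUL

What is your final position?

Start: (row=8, col=0)
  U (up): blocked, stay at (row=8, col=0)
  U (up): blocked, stay at (row=8, col=0)
  L (left): blocked, stay at (row=8, col=0)
  R (right): (row=8, col=0) -> (row=8, col=1)
  U (up): blocked, stay at (row=8, col=1)
  R (right): blocked, stay at (row=8, col=1)
  [×5]U (up): blocked, stay at (row=8, col=1)
  L (left): (row=8, col=1) -> (row=8, col=0)
Final: (row=8, col=0)

Answer: Final position: (row=8, col=0)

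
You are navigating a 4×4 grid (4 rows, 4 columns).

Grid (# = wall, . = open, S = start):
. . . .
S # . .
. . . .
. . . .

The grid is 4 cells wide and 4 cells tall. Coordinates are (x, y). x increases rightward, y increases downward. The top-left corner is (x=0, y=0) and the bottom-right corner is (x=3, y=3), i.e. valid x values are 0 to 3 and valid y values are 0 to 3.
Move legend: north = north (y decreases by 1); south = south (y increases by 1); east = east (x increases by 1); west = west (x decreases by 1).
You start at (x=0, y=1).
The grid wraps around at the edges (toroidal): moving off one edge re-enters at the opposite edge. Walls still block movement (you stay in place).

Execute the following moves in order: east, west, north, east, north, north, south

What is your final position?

Start: (x=0, y=1)
  east (east): blocked, stay at (x=0, y=1)
  west (west): (x=0, y=1) -> (x=3, y=1)
  north (north): (x=3, y=1) -> (x=3, y=0)
  east (east): (x=3, y=0) -> (x=0, y=0)
  north (north): (x=0, y=0) -> (x=0, y=3)
  north (north): (x=0, y=3) -> (x=0, y=2)
  south (south): (x=0, y=2) -> (x=0, y=3)
Final: (x=0, y=3)

Answer: Final position: (x=0, y=3)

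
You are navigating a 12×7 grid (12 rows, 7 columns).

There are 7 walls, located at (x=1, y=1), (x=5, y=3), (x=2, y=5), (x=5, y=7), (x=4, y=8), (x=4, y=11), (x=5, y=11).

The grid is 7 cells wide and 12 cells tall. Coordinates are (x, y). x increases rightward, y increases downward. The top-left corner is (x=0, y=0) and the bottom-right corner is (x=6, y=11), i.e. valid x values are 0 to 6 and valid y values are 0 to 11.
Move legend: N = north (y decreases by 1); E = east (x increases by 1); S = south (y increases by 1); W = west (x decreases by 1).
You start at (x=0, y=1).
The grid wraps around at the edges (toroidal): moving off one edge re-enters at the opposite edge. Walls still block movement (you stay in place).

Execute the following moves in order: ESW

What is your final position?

Start: (x=0, y=1)
  E (east): blocked, stay at (x=0, y=1)
  S (south): (x=0, y=1) -> (x=0, y=2)
  W (west): (x=0, y=2) -> (x=6, y=2)
Final: (x=6, y=2)

Answer: Final position: (x=6, y=2)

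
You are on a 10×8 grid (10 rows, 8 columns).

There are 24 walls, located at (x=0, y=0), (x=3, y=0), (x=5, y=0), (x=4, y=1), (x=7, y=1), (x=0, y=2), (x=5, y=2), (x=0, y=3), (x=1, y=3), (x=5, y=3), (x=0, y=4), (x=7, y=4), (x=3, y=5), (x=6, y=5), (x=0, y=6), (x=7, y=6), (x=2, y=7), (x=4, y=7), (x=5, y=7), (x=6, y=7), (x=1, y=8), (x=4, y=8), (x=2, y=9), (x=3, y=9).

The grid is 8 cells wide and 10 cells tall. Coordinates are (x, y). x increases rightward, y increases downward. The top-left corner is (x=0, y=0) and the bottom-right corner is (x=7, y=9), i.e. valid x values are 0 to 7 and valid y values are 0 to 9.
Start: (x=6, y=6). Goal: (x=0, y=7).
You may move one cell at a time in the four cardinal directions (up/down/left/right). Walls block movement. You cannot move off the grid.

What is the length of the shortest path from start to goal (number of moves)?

Answer: Shortest path length: 7

Derivation:
BFS from (x=6, y=6) until reaching (x=0, y=7):
  Distance 0: (x=6, y=6)
  Distance 1: (x=5, y=6)
  Distance 2: (x=5, y=5), (x=4, y=6)
  Distance 3: (x=5, y=4), (x=4, y=5), (x=3, y=6)
  Distance 4: (x=4, y=4), (x=6, y=4), (x=2, y=6), (x=3, y=7)
  Distance 5: (x=4, y=3), (x=6, y=3), (x=3, y=4), (x=2, y=5), (x=1, y=6), (x=3, y=8)
  Distance 6: (x=4, y=2), (x=6, y=2), (x=3, y=3), (x=7, y=3), (x=2, y=4), (x=1, y=5), (x=1, y=7), (x=2, y=8)
  Distance 7: (x=6, y=1), (x=3, y=2), (x=7, y=2), (x=2, y=3), (x=1, y=4), (x=0, y=5), (x=0, y=7)  <- goal reached here
One shortest path (7 moves): (x=6, y=6) -> (x=5, y=6) -> (x=4, y=6) -> (x=3, y=6) -> (x=2, y=6) -> (x=1, y=6) -> (x=1, y=7) -> (x=0, y=7)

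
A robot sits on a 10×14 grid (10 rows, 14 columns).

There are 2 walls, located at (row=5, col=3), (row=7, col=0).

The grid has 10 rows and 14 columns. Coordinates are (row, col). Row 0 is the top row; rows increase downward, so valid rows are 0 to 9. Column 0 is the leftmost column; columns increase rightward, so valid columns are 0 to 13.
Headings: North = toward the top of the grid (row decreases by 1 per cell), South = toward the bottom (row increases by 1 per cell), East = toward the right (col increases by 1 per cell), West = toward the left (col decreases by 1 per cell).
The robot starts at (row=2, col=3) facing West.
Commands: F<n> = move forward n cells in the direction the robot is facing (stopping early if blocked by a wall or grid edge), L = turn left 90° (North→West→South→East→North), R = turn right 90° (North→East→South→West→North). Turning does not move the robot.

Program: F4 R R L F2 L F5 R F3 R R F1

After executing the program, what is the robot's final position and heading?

Start: (row=2, col=3), facing West
  F4: move forward 3/4 (blocked), now at (row=2, col=0)
  R: turn right, now facing North
  R: turn right, now facing East
  L: turn left, now facing North
  F2: move forward 2, now at (row=0, col=0)
  L: turn left, now facing West
  F5: move forward 0/5 (blocked), now at (row=0, col=0)
  R: turn right, now facing North
  F3: move forward 0/3 (blocked), now at (row=0, col=0)
  R: turn right, now facing East
  R: turn right, now facing South
  F1: move forward 1, now at (row=1, col=0)
Final: (row=1, col=0), facing South

Answer: Final position: (row=1, col=0), facing South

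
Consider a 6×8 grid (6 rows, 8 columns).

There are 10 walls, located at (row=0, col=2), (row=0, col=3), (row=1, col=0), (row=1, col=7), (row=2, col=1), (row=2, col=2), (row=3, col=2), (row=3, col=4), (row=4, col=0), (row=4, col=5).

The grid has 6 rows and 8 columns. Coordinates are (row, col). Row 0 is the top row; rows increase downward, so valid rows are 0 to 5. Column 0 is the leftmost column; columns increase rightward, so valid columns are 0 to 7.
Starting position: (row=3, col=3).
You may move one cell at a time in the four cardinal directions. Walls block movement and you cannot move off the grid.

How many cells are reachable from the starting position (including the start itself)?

Answer: Reachable cells: 38

Derivation:
BFS flood-fill from (row=3, col=3):
  Distance 0: (row=3, col=3)
  Distance 1: (row=2, col=3), (row=4, col=3)
  Distance 2: (row=1, col=3), (row=2, col=4), (row=4, col=2), (row=4, col=4), (row=5, col=3)
  Distance 3: (row=1, col=2), (row=1, col=4), (row=2, col=5), (row=4, col=1), (row=5, col=2), (row=5, col=4)
  Distance 4: (row=0, col=4), (row=1, col=1), (row=1, col=5), (row=2, col=6), (row=3, col=1), (row=3, col=5), (row=5, col=1), (row=5, col=5)
  Distance 5: (row=0, col=1), (row=0, col=5), (row=1, col=6), (row=2, col=7), (row=3, col=0), (row=3, col=6), (row=5, col=0), (row=5, col=6)
  Distance 6: (row=0, col=0), (row=0, col=6), (row=2, col=0), (row=3, col=7), (row=4, col=6), (row=5, col=7)
  Distance 7: (row=0, col=7), (row=4, col=7)
Total reachable: 38 (grid has 38 open cells total)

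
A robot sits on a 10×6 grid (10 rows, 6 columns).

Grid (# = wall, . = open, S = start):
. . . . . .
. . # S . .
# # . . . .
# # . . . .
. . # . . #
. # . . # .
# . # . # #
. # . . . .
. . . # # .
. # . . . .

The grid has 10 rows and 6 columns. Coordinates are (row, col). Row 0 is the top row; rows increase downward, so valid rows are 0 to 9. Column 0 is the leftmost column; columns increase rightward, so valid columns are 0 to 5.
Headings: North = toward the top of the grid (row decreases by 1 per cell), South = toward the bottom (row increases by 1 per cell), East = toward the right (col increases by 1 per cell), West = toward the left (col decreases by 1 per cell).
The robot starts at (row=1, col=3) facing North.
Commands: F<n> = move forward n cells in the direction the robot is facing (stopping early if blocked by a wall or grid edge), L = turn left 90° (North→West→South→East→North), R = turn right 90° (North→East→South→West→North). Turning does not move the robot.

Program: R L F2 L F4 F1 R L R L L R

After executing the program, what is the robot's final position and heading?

Answer: Final position: (row=0, col=0), facing West

Derivation:
Start: (row=1, col=3), facing North
  R: turn right, now facing East
  L: turn left, now facing North
  F2: move forward 1/2 (blocked), now at (row=0, col=3)
  L: turn left, now facing West
  F4: move forward 3/4 (blocked), now at (row=0, col=0)
  F1: move forward 0/1 (blocked), now at (row=0, col=0)
  R: turn right, now facing North
  L: turn left, now facing West
  R: turn right, now facing North
  L: turn left, now facing West
  L: turn left, now facing South
  R: turn right, now facing West
Final: (row=0, col=0), facing West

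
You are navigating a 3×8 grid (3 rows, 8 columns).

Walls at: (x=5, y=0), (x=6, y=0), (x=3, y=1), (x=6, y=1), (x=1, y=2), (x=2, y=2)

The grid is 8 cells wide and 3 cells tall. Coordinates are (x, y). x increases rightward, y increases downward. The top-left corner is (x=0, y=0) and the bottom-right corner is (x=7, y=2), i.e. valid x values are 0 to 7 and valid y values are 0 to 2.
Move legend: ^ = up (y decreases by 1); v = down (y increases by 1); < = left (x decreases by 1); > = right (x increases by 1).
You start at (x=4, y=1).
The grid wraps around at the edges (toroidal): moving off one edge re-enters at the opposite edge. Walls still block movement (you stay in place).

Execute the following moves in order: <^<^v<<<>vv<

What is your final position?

Answer: Final position: (x=0, y=1)

Derivation:
Start: (x=4, y=1)
  < (left): blocked, stay at (x=4, y=1)
  ^ (up): (x=4, y=1) -> (x=4, y=0)
  < (left): (x=4, y=0) -> (x=3, y=0)
  ^ (up): (x=3, y=0) -> (x=3, y=2)
  v (down): (x=3, y=2) -> (x=3, y=0)
  < (left): (x=3, y=0) -> (x=2, y=0)
  < (left): (x=2, y=0) -> (x=1, y=0)
  < (left): (x=1, y=0) -> (x=0, y=0)
  > (right): (x=0, y=0) -> (x=1, y=0)
  v (down): (x=1, y=0) -> (x=1, y=1)
  v (down): blocked, stay at (x=1, y=1)
  < (left): (x=1, y=1) -> (x=0, y=1)
Final: (x=0, y=1)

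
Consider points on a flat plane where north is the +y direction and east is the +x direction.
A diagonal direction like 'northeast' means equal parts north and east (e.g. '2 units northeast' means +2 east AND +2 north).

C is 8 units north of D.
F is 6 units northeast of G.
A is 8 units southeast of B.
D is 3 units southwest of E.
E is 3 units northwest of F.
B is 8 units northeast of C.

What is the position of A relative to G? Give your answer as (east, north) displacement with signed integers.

Answer: A is at (east=16, north=14) relative to G.

Derivation:
Place G at the origin (east=0, north=0).
  F is 6 units northeast of G: delta (east=+6, north=+6); F at (east=6, north=6).
  E is 3 units northwest of F: delta (east=-3, north=+3); E at (east=3, north=9).
  D is 3 units southwest of E: delta (east=-3, north=-3); D at (east=0, north=6).
  C is 8 units north of D: delta (east=+0, north=+8); C at (east=0, north=14).
  B is 8 units northeast of C: delta (east=+8, north=+8); B at (east=8, north=22).
  A is 8 units southeast of B: delta (east=+8, north=-8); A at (east=16, north=14).
Therefore A relative to G: (east=16, north=14).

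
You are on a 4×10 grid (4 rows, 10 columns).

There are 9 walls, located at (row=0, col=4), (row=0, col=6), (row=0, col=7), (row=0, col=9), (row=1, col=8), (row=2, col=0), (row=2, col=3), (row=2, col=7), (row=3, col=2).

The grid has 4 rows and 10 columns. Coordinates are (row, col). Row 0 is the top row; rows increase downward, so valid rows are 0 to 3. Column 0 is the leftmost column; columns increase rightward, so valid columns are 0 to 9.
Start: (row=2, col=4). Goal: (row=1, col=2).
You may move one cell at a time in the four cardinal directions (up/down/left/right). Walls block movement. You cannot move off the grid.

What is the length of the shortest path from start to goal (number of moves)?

Answer: Shortest path length: 3

Derivation:
BFS from (row=2, col=4) until reaching (row=1, col=2):
  Distance 0: (row=2, col=4)
  Distance 1: (row=1, col=4), (row=2, col=5), (row=3, col=4)
  Distance 2: (row=1, col=3), (row=1, col=5), (row=2, col=6), (row=3, col=3), (row=3, col=5)
  Distance 3: (row=0, col=3), (row=0, col=5), (row=1, col=2), (row=1, col=6), (row=3, col=6)  <- goal reached here
One shortest path (3 moves): (row=2, col=4) -> (row=1, col=4) -> (row=1, col=3) -> (row=1, col=2)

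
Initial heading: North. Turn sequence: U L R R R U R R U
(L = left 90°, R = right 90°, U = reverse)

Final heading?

Start: North
  U (U-turn (180°)) -> South
  L (left (90° counter-clockwise)) -> East
  R (right (90° clockwise)) -> South
  R (right (90° clockwise)) -> West
  R (right (90° clockwise)) -> North
  U (U-turn (180°)) -> South
  R (right (90° clockwise)) -> West
  R (right (90° clockwise)) -> North
  U (U-turn (180°)) -> South
Final: South

Answer: Final heading: South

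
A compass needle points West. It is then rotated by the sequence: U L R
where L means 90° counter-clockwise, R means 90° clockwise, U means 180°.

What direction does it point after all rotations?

Start: West
  U (U-turn (180°)) -> East
  L (left (90° counter-clockwise)) -> North
  R (right (90° clockwise)) -> East
Final: East

Answer: Final heading: East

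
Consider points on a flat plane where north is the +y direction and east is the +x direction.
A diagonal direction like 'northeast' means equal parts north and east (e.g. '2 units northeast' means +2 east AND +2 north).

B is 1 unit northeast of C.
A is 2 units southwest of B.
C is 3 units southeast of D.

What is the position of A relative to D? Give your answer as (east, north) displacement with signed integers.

Answer: A is at (east=2, north=-4) relative to D.

Derivation:
Place D at the origin (east=0, north=0).
  C is 3 units southeast of D: delta (east=+3, north=-3); C at (east=3, north=-3).
  B is 1 unit northeast of C: delta (east=+1, north=+1); B at (east=4, north=-2).
  A is 2 units southwest of B: delta (east=-2, north=-2); A at (east=2, north=-4).
Therefore A relative to D: (east=2, north=-4).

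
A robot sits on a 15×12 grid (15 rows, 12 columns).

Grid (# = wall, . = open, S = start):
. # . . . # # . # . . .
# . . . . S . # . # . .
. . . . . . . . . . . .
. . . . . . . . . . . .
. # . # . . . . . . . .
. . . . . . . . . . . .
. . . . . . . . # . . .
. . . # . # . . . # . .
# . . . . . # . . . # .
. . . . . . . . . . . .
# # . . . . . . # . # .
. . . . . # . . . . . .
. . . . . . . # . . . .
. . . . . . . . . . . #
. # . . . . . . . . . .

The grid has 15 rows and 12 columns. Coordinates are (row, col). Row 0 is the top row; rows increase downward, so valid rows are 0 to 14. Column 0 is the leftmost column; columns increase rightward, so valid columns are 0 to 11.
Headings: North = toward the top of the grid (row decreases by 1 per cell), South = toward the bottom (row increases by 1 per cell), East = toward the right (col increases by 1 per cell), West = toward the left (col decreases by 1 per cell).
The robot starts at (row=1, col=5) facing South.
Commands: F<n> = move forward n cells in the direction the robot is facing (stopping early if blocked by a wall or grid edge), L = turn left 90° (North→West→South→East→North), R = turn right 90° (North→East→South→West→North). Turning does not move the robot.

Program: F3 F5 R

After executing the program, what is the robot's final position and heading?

Answer: Final position: (row=6, col=5), facing West

Derivation:
Start: (row=1, col=5), facing South
  F3: move forward 3, now at (row=4, col=5)
  F5: move forward 2/5 (blocked), now at (row=6, col=5)
  R: turn right, now facing West
Final: (row=6, col=5), facing West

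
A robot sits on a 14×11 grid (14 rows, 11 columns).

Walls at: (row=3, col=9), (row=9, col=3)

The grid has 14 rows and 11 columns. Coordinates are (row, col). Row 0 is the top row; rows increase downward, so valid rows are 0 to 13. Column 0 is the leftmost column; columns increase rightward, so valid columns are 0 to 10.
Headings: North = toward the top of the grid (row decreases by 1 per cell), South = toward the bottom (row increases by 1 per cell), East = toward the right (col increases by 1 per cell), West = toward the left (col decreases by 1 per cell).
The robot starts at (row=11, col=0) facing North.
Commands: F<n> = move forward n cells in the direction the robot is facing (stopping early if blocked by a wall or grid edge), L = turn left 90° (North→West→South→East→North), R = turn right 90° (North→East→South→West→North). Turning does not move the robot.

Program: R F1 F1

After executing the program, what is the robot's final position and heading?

Start: (row=11, col=0), facing North
  R: turn right, now facing East
  F1: move forward 1, now at (row=11, col=1)
  F1: move forward 1, now at (row=11, col=2)
Final: (row=11, col=2), facing East

Answer: Final position: (row=11, col=2), facing East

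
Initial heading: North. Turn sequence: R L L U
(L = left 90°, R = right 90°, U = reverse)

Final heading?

Start: North
  R (right (90° clockwise)) -> East
  L (left (90° counter-clockwise)) -> North
  L (left (90° counter-clockwise)) -> West
  U (U-turn (180°)) -> East
Final: East

Answer: Final heading: East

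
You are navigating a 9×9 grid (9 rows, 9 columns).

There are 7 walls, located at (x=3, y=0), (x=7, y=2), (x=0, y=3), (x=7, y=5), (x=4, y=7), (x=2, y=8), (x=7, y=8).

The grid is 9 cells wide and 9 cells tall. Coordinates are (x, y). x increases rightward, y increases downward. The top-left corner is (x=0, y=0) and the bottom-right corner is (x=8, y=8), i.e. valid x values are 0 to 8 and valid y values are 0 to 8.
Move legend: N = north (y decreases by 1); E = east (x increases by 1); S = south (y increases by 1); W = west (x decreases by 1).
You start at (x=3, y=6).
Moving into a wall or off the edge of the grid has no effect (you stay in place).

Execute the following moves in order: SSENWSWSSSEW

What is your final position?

Answer: Final position: (x=3, y=8)

Derivation:
Start: (x=3, y=6)
  S (south): (x=3, y=6) -> (x=3, y=7)
  S (south): (x=3, y=7) -> (x=3, y=8)
  E (east): (x=3, y=8) -> (x=4, y=8)
  N (north): blocked, stay at (x=4, y=8)
  W (west): (x=4, y=8) -> (x=3, y=8)
  S (south): blocked, stay at (x=3, y=8)
  W (west): blocked, stay at (x=3, y=8)
  [×3]S (south): blocked, stay at (x=3, y=8)
  E (east): (x=3, y=8) -> (x=4, y=8)
  W (west): (x=4, y=8) -> (x=3, y=8)
Final: (x=3, y=8)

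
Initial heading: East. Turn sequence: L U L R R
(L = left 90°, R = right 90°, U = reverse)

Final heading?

Answer: Final heading: West

Derivation:
Start: East
  L (left (90° counter-clockwise)) -> North
  U (U-turn (180°)) -> South
  L (left (90° counter-clockwise)) -> East
  R (right (90° clockwise)) -> South
  R (right (90° clockwise)) -> West
Final: West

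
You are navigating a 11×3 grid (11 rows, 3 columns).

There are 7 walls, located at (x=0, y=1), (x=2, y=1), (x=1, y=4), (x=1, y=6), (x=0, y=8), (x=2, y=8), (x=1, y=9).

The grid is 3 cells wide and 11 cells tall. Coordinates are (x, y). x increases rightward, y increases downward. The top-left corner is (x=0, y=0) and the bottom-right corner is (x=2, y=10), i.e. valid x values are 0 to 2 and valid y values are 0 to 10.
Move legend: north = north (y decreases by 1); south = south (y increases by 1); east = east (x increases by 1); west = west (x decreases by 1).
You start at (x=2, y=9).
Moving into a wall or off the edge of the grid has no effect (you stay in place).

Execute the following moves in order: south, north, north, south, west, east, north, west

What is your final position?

Answer: Final position: (x=2, y=9)

Derivation:
Start: (x=2, y=9)
  south (south): (x=2, y=9) -> (x=2, y=10)
  north (north): (x=2, y=10) -> (x=2, y=9)
  north (north): blocked, stay at (x=2, y=9)
  south (south): (x=2, y=9) -> (x=2, y=10)
  west (west): (x=2, y=10) -> (x=1, y=10)
  east (east): (x=1, y=10) -> (x=2, y=10)
  north (north): (x=2, y=10) -> (x=2, y=9)
  west (west): blocked, stay at (x=2, y=9)
Final: (x=2, y=9)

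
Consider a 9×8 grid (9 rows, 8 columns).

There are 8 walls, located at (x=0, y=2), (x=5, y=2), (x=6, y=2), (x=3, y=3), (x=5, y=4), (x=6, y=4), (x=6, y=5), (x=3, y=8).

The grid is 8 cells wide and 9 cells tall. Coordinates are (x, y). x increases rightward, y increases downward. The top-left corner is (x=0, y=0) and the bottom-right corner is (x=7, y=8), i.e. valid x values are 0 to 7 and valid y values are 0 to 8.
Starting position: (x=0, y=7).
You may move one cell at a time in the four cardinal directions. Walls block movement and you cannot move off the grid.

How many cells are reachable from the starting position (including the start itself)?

BFS flood-fill from (x=0, y=7):
  Distance 0: (x=0, y=7)
  Distance 1: (x=0, y=6), (x=1, y=7), (x=0, y=8)
  Distance 2: (x=0, y=5), (x=1, y=6), (x=2, y=7), (x=1, y=8)
  Distance 3: (x=0, y=4), (x=1, y=5), (x=2, y=6), (x=3, y=7), (x=2, y=8)
  Distance 4: (x=0, y=3), (x=1, y=4), (x=2, y=5), (x=3, y=6), (x=4, y=7)
  Distance 5: (x=1, y=3), (x=2, y=4), (x=3, y=5), (x=4, y=6), (x=5, y=7), (x=4, y=8)
  Distance 6: (x=1, y=2), (x=2, y=3), (x=3, y=4), (x=4, y=5), (x=5, y=6), (x=6, y=7), (x=5, y=8)
  Distance 7: (x=1, y=1), (x=2, y=2), (x=4, y=4), (x=5, y=5), (x=6, y=6), (x=7, y=7), (x=6, y=8)
  Distance 8: (x=1, y=0), (x=0, y=1), (x=2, y=1), (x=3, y=2), (x=4, y=3), (x=7, y=6), (x=7, y=8)
  Distance 9: (x=0, y=0), (x=2, y=0), (x=3, y=1), (x=4, y=2), (x=5, y=3), (x=7, y=5)
  Distance 10: (x=3, y=0), (x=4, y=1), (x=6, y=3), (x=7, y=4)
  Distance 11: (x=4, y=0), (x=5, y=1), (x=7, y=3)
  Distance 12: (x=5, y=0), (x=6, y=1), (x=7, y=2)
  Distance 13: (x=6, y=0), (x=7, y=1)
  Distance 14: (x=7, y=0)
Total reachable: 64 (grid has 64 open cells total)

Answer: Reachable cells: 64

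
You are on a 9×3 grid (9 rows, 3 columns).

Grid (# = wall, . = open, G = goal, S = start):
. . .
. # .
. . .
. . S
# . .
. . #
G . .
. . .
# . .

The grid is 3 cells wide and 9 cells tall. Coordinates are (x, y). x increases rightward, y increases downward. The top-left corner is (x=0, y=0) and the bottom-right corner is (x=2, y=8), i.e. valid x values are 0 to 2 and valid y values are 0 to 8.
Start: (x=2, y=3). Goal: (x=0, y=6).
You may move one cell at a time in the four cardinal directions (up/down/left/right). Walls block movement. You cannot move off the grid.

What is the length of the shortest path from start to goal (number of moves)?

Answer: Shortest path length: 5

Derivation:
BFS from (x=2, y=3) until reaching (x=0, y=6):
  Distance 0: (x=2, y=3)
  Distance 1: (x=2, y=2), (x=1, y=3), (x=2, y=4)
  Distance 2: (x=2, y=1), (x=1, y=2), (x=0, y=3), (x=1, y=4)
  Distance 3: (x=2, y=0), (x=0, y=2), (x=1, y=5)
  Distance 4: (x=1, y=0), (x=0, y=1), (x=0, y=5), (x=1, y=6)
  Distance 5: (x=0, y=0), (x=0, y=6), (x=2, y=6), (x=1, y=7)  <- goal reached here
One shortest path (5 moves): (x=2, y=3) -> (x=1, y=3) -> (x=1, y=4) -> (x=1, y=5) -> (x=0, y=5) -> (x=0, y=6)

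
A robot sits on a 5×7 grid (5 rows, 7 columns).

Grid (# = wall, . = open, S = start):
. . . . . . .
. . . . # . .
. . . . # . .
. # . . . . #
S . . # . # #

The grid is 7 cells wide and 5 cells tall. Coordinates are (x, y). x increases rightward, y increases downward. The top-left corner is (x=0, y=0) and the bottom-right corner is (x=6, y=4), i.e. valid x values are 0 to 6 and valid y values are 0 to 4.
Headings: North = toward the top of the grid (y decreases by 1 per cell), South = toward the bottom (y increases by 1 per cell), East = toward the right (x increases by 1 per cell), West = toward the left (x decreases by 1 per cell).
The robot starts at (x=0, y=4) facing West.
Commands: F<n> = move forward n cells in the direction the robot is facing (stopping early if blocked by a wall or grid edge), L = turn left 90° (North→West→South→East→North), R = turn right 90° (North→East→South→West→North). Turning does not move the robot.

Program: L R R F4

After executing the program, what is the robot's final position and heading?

Answer: Final position: (x=0, y=0), facing North

Derivation:
Start: (x=0, y=4), facing West
  L: turn left, now facing South
  R: turn right, now facing West
  R: turn right, now facing North
  F4: move forward 4, now at (x=0, y=0)
Final: (x=0, y=0), facing North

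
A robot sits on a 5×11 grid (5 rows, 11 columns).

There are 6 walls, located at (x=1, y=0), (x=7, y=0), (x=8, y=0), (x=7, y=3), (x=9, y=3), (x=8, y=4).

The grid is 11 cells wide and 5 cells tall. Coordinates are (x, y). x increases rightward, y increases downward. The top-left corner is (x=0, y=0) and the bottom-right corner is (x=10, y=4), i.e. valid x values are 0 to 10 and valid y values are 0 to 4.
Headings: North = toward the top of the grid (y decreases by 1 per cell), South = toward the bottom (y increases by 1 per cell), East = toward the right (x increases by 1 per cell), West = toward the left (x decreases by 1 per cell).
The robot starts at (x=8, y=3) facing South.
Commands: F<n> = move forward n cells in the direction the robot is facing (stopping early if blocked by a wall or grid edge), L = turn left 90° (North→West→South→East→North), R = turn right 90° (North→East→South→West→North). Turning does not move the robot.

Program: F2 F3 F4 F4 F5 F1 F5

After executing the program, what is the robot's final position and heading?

Answer: Final position: (x=8, y=3), facing South

Derivation:
Start: (x=8, y=3), facing South
  F2: move forward 0/2 (blocked), now at (x=8, y=3)
  F3: move forward 0/3 (blocked), now at (x=8, y=3)
  F4: move forward 0/4 (blocked), now at (x=8, y=3)
  F4: move forward 0/4 (blocked), now at (x=8, y=3)
  F5: move forward 0/5 (blocked), now at (x=8, y=3)
  F1: move forward 0/1 (blocked), now at (x=8, y=3)
  F5: move forward 0/5 (blocked), now at (x=8, y=3)
Final: (x=8, y=3), facing South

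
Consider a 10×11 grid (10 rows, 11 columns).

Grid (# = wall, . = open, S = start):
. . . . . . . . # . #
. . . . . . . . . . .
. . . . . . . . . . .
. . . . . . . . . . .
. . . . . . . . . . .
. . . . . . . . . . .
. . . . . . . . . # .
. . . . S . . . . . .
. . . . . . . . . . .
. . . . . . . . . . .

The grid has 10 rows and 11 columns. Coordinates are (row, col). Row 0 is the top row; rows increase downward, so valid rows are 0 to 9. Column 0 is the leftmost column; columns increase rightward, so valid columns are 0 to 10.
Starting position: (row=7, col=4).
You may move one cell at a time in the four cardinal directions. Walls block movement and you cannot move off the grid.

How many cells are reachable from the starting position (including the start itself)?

BFS flood-fill from (row=7, col=4):
  Distance 0: (row=7, col=4)
  Distance 1: (row=6, col=4), (row=7, col=3), (row=7, col=5), (row=8, col=4)
  Distance 2: (row=5, col=4), (row=6, col=3), (row=6, col=5), (row=7, col=2), (row=7, col=6), (row=8, col=3), (row=8, col=5), (row=9, col=4)
  Distance 3: (row=4, col=4), (row=5, col=3), (row=5, col=5), (row=6, col=2), (row=6, col=6), (row=7, col=1), (row=7, col=7), (row=8, col=2), (row=8, col=6), (row=9, col=3), (row=9, col=5)
  Distance 4: (row=3, col=4), (row=4, col=3), (row=4, col=5), (row=5, col=2), (row=5, col=6), (row=6, col=1), (row=6, col=7), (row=7, col=0), (row=7, col=8), (row=8, col=1), (row=8, col=7), (row=9, col=2), (row=9, col=6)
  Distance 5: (row=2, col=4), (row=3, col=3), (row=3, col=5), (row=4, col=2), (row=4, col=6), (row=5, col=1), (row=5, col=7), (row=6, col=0), (row=6, col=8), (row=7, col=9), (row=8, col=0), (row=8, col=8), (row=9, col=1), (row=9, col=7)
  Distance 6: (row=1, col=4), (row=2, col=3), (row=2, col=5), (row=3, col=2), (row=3, col=6), (row=4, col=1), (row=4, col=7), (row=5, col=0), (row=5, col=8), (row=7, col=10), (row=8, col=9), (row=9, col=0), (row=9, col=8)
  Distance 7: (row=0, col=4), (row=1, col=3), (row=1, col=5), (row=2, col=2), (row=2, col=6), (row=3, col=1), (row=3, col=7), (row=4, col=0), (row=4, col=8), (row=5, col=9), (row=6, col=10), (row=8, col=10), (row=9, col=9)
  Distance 8: (row=0, col=3), (row=0, col=5), (row=1, col=2), (row=1, col=6), (row=2, col=1), (row=2, col=7), (row=3, col=0), (row=3, col=8), (row=4, col=9), (row=5, col=10), (row=9, col=10)
  Distance 9: (row=0, col=2), (row=0, col=6), (row=1, col=1), (row=1, col=7), (row=2, col=0), (row=2, col=8), (row=3, col=9), (row=4, col=10)
  Distance 10: (row=0, col=1), (row=0, col=7), (row=1, col=0), (row=1, col=8), (row=2, col=9), (row=3, col=10)
  Distance 11: (row=0, col=0), (row=1, col=9), (row=2, col=10)
  Distance 12: (row=0, col=9), (row=1, col=10)
Total reachable: 107 (grid has 107 open cells total)

Answer: Reachable cells: 107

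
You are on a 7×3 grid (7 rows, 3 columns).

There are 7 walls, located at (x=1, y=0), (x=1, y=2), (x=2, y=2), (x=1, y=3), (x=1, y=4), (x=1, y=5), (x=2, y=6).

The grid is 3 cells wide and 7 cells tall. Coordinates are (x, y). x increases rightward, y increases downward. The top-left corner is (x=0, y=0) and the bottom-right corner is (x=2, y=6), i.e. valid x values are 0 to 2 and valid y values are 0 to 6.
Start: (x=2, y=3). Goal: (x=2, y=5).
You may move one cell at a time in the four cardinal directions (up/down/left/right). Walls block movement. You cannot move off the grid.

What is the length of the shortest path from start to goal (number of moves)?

BFS from (x=2, y=3) until reaching (x=2, y=5):
  Distance 0: (x=2, y=3)
  Distance 1: (x=2, y=4)
  Distance 2: (x=2, y=5)  <- goal reached here
One shortest path (2 moves): (x=2, y=3) -> (x=2, y=4) -> (x=2, y=5)

Answer: Shortest path length: 2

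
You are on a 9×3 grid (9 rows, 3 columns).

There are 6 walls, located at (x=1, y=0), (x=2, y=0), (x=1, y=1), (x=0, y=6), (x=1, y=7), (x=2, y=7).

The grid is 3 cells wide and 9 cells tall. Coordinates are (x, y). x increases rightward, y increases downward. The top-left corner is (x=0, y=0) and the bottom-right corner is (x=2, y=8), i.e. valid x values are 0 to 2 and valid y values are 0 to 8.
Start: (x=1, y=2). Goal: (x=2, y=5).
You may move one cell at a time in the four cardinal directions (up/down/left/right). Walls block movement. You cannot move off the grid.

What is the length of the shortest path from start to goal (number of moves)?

BFS from (x=1, y=2) until reaching (x=2, y=5):
  Distance 0: (x=1, y=2)
  Distance 1: (x=0, y=2), (x=2, y=2), (x=1, y=3)
  Distance 2: (x=0, y=1), (x=2, y=1), (x=0, y=3), (x=2, y=3), (x=1, y=4)
  Distance 3: (x=0, y=0), (x=0, y=4), (x=2, y=4), (x=1, y=5)
  Distance 4: (x=0, y=5), (x=2, y=5), (x=1, y=6)  <- goal reached here
One shortest path (4 moves): (x=1, y=2) -> (x=2, y=2) -> (x=2, y=3) -> (x=2, y=4) -> (x=2, y=5)

Answer: Shortest path length: 4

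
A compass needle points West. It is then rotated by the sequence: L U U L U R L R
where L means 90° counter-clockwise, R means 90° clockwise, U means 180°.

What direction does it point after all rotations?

Start: West
  L (left (90° counter-clockwise)) -> South
  U (U-turn (180°)) -> North
  U (U-turn (180°)) -> South
  L (left (90° counter-clockwise)) -> East
  U (U-turn (180°)) -> West
  R (right (90° clockwise)) -> North
  L (left (90° counter-clockwise)) -> West
  R (right (90° clockwise)) -> North
Final: North

Answer: Final heading: North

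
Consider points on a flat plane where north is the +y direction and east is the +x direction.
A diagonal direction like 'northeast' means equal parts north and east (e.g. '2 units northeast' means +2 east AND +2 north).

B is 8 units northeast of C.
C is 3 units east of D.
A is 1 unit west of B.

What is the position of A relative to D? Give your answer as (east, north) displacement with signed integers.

Answer: A is at (east=10, north=8) relative to D.

Derivation:
Place D at the origin (east=0, north=0).
  C is 3 units east of D: delta (east=+3, north=+0); C at (east=3, north=0).
  B is 8 units northeast of C: delta (east=+8, north=+8); B at (east=11, north=8).
  A is 1 unit west of B: delta (east=-1, north=+0); A at (east=10, north=8).
Therefore A relative to D: (east=10, north=8).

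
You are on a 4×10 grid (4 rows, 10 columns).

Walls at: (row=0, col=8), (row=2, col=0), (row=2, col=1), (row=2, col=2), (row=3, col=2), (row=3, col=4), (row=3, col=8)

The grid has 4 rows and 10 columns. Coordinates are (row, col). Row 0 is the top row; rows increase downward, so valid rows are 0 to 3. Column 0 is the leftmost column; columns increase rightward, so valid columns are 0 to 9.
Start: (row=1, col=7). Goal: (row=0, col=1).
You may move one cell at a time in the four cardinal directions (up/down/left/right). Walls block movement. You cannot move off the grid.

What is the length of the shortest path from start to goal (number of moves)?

BFS from (row=1, col=7) until reaching (row=0, col=1):
  Distance 0: (row=1, col=7)
  Distance 1: (row=0, col=7), (row=1, col=6), (row=1, col=8), (row=2, col=7)
  Distance 2: (row=0, col=6), (row=1, col=5), (row=1, col=9), (row=2, col=6), (row=2, col=8), (row=3, col=7)
  Distance 3: (row=0, col=5), (row=0, col=9), (row=1, col=4), (row=2, col=5), (row=2, col=9), (row=3, col=6)
  Distance 4: (row=0, col=4), (row=1, col=3), (row=2, col=4), (row=3, col=5), (row=3, col=9)
  Distance 5: (row=0, col=3), (row=1, col=2), (row=2, col=3)
  Distance 6: (row=0, col=2), (row=1, col=1), (row=3, col=3)
  Distance 7: (row=0, col=1), (row=1, col=0)  <- goal reached here
One shortest path (7 moves): (row=1, col=7) -> (row=1, col=6) -> (row=1, col=5) -> (row=1, col=4) -> (row=1, col=3) -> (row=1, col=2) -> (row=1, col=1) -> (row=0, col=1)

Answer: Shortest path length: 7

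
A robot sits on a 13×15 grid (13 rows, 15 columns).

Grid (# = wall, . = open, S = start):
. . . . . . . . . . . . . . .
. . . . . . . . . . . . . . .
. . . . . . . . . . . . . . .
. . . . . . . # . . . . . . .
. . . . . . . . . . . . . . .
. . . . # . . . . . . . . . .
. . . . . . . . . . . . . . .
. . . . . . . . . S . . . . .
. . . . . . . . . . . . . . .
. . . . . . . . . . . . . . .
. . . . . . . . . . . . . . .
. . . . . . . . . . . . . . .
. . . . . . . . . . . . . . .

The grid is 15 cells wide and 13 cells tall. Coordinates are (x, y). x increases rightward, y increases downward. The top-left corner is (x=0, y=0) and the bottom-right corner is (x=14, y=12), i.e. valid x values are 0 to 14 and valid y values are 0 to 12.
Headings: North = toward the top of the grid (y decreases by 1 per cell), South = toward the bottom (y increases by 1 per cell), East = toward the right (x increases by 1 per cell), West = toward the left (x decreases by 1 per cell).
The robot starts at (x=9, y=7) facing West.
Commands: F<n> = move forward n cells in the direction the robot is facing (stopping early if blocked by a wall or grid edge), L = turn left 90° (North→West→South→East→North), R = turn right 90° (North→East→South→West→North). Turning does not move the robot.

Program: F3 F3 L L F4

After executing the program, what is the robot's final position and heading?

Start: (x=9, y=7), facing West
  F3: move forward 3, now at (x=6, y=7)
  F3: move forward 3, now at (x=3, y=7)
  L: turn left, now facing South
  L: turn left, now facing East
  F4: move forward 4, now at (x=7, y=7)
Final: (x=7, y=7), facing East

Answer: Final position: (x=7, y=7), facing East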